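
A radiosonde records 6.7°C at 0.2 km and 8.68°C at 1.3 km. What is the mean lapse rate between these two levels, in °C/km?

-1.8°C/km

Γ = −ΔT/Δz = (6.7 − 8.68) / (1300 − 200) m
  = -1.98°C / 1.1 km = -1.8°C/km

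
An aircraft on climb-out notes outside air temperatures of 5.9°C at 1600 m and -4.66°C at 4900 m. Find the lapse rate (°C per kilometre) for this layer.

3.2°C/km

Γ = −ΔT/Δz = (5.9 − (-4.66)) / (4900 − 1600) m
  = 10.56°C / 3.3 km = 3.2°C/km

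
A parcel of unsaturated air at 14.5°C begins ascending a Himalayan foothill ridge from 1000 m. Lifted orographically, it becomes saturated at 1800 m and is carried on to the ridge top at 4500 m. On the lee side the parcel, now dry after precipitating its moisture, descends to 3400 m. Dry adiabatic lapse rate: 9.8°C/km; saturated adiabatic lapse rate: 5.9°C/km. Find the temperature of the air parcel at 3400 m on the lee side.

Dry to 1800 m: -9.8 × 0.8 km = -7.84°C, so T = 6.66°C.
Saturated to 4500 m: -5.9 × 2.7 km = -15.93°C, so T = -9.27°C.
Dry descent to 3400 m: +9.8 × 1.1 km = +10.78°C, so T = 1.51°C.

1.51°C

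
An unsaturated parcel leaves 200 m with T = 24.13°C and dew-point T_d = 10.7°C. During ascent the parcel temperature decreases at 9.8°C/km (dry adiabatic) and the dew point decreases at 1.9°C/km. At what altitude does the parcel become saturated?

T and T_d converge at 9.8 − 1.9 = 7.9°C per km
Height above start = (24.13 − 10.7) / 7.9 = 1.7 km
LCL altitude = 200 m + 1700 m = 1900 m

1900 m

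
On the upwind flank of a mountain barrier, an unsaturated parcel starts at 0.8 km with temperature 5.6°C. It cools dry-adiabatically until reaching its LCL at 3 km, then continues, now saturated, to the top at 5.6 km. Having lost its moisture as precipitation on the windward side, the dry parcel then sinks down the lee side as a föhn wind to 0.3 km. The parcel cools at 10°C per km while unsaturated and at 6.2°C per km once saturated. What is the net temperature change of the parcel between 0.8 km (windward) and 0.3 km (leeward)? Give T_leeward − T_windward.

+14.88°C

Dry to 3000 m: -10 × 2.2 km = -22°C, so T = -16.4°C.
Saturated to 5600 m: -6.2 × 2.6 km = -16.12°C, so T = -32.52°C.
Dry descent to 300 m: +10 × 5.3 km = +53°C, so T = 20.48°C.
Net change vs windward start: 20.48 − 5.6 = +14.88°C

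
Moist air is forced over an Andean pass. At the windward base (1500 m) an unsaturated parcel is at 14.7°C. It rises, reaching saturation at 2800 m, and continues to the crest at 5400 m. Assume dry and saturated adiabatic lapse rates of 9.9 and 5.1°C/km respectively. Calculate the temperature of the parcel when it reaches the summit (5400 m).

-11.43°C

1500 → 2800 m (dry, 9.9°C/km): ΔT = -9.9 × 1.3 = -12.87°C → T = 1.83°C
2800 → 5400 m (saturated, 5.1°C/km): ΔT = -5.1 × 2.6 = -13.26°C → T = -11.43°C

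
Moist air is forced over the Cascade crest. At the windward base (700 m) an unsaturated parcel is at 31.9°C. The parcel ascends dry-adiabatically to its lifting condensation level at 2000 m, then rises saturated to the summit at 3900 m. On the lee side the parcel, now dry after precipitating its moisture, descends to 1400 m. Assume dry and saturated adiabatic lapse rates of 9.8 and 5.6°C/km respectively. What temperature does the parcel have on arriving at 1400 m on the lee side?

Dry to 2000 m: -9.8 × 1.3 km = -12.74°C, so T = 19.16°C.
Saturated to 3900 m: -5.6 × 1.9 km = -10.64°C, so T = 8.52°C.
Dry descent to 1400 m: +9.8 × 2.5 km = +24.5°C, so T = 33.02°C.

33.02°C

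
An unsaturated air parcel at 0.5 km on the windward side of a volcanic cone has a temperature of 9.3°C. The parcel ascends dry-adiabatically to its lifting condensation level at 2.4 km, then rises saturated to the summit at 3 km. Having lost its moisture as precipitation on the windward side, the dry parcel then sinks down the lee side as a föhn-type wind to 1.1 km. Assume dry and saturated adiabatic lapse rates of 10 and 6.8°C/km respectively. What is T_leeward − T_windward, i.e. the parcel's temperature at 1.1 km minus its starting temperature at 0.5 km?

Dry to 2400 m: -10 × 1.9 km = -19°C, so T = -9.7°C.
Saturated to 3000 m: -6.8 × 0.6 km = -4.08°C, so T = -13.78°C.
Dry descent to 1100 m: +10 × 1.9 km = +19°C, so T = 5.22°C.
Net change vs windward start: 5.22 − 9.3 = -4.08°C

-4.08°C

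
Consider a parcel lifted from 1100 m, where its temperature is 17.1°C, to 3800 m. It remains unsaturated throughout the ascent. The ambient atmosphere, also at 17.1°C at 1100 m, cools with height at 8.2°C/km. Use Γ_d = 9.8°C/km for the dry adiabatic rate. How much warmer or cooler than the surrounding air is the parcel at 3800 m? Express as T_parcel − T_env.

-4.32°C (parcel cooler than environment)

Parcel:
  From 1100 m to 3800 m (dry): cools by 9.8 × 2.7 = 26.46°C, giving -9.36°C.
Environment:
  From 1100 m to 3800 m (environment): cools by 8.2 × 2.7 = 22.14°C, giving -5.04°C.
T_parcel − T_env = -9.36 − (-5.04) = -4.32°C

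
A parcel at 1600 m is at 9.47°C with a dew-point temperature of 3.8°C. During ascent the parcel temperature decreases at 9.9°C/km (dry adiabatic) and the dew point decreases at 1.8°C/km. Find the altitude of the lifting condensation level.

2300 m

T and T_d converge at 9.9 − 1.8 = 8.1°C per km
Height above start = (9.47 − 3.8) / 8.1 = 0.7 km
LCL altitude = 1600 m + 700 m = 2300 m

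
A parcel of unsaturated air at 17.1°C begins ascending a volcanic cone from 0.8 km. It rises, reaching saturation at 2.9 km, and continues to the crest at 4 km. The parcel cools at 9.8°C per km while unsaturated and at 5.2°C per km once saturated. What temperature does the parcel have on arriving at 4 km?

800 → 2900 m (dry, 9.8°C/km): ΔT = -9.8 × 2.1 = -20.58°C → T = -3.48°C
2900 → 4000 m (saturated, 5.2°C/km): ΔT = -5.2 × 1.1 = -5.72°C → T = -9.2°C

-9.2°C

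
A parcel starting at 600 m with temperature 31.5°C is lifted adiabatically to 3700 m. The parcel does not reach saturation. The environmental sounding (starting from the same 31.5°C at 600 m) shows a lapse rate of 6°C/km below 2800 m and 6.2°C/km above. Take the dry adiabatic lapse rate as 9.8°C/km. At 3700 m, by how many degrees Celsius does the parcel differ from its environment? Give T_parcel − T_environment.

-11.6°C (parcel cooler than environment)

Parcel:
  From 600 m to 3700 m (dry): cools by 9.8 × 3.1 = 30.38°C, giving 1.12°C.
Environment:
  From 600 m to 2800 m (environment, lower layer): cools by 6 × 2.2 = 13.2°C, giving 18.3°C.
  From 2800 m to 3700 m (environment, upper layer): cools by 6.2 × 0.9 = 5.58°C, giving 12.72°C.
T_parcel − T_env = 1.12 − 12.72 = -11.6°C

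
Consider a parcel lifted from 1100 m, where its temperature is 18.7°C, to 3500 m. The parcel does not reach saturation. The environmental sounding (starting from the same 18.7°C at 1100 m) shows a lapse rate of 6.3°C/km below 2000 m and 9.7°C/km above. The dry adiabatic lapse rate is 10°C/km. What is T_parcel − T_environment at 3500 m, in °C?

Parcel:
  1100 → 3500 m (dry, 10°C/km): ΔT = -10 × 2.4 = -24°C → T = -5.3°C
Environment:
  1100 → 2000 m (environment, lower layer, 6.3°C/km): ΔT = -6.3 × 0.9 = -5.67°C → T = 13.03°C
  2000 → 3500 m (environment, upper layer, 9.7°C/km): ΔT = -9.7 × 1.5 = -14.55°C → T = -1.52°C
T_parcel − T_env = -5.3 − (-1.52) = -3.78°C

-3.78°C (parcel cooler than environment)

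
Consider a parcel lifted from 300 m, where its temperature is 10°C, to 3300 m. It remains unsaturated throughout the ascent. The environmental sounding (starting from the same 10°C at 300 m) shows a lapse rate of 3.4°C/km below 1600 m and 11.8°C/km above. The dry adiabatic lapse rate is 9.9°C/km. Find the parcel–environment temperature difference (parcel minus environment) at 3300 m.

Parcel:
  From 300 m to 3300 m (dry): cools by 9.9 × 3 = 29.7°C, giving -19.7°C.
Environment:
  From 300 m to 1600 m (environment, lower layer): cools by 3.4 × 1.3 = 4.42°C, giving 5.58°C.
  From 1600 m to 3300 m (environment, upper layer): cools by 11.8 × 1.7 = 20.06°C, giving -14.48°C.
T_parcel − T_env = -19.7 − (-14.48) = -5.22°C

-5.22°C (parcel cooler than environment)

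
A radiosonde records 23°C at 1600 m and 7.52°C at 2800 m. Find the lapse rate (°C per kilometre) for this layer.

12.9°C/km

Γ = −ΔT/Δz = (23 − 7.52) / (2800 − 1600) m
  = 15.48°C / 1.2 km = 12.9°C/km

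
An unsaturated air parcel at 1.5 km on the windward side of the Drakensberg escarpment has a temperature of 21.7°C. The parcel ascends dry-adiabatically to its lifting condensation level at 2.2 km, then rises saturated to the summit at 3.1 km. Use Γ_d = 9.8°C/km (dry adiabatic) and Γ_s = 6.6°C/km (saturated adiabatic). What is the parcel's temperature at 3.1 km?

8.9°C

1500 → 2200 m (dry, 9.8°C/km): ΔT = -9.8 × 0.7 = -6.86°C → T = 14.84°C
2200 → 3100 m (saturated, 6.6°C/km): ΔT = -6.6 × 0.9 = -5.94°C → T = 8.9°C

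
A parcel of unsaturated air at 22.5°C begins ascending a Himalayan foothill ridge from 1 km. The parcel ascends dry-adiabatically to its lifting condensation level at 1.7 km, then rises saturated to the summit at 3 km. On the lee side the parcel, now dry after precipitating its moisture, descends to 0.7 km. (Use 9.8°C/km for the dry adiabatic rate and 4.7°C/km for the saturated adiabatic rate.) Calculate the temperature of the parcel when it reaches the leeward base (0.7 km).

32.07°C

Dry to 1700 m: -9.8 × 0.7 km = -6.86°C, so T = 15.64°C.
Saturated to 3000 m: -4.7 × 1.3 km = -6.11°C, so T = 9.53°C.
Dry descent to 700 m: +9.8 × 2.3 km = +22.54°C, so T = 32.07°C.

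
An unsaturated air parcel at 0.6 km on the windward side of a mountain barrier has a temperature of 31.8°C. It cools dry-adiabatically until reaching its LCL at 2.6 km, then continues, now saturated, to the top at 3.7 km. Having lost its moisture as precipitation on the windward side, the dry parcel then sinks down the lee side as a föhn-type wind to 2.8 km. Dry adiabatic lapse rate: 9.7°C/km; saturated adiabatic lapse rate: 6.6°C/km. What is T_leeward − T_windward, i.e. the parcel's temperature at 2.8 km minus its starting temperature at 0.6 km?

600–2600 m, dry: Δz = 2 km ⇒ ΔT = -19.4°C; T = 12.4°C
2600–3700 m, saturated: Δz = 1.1 km ⇒ ΔT = -7.26°C; T = 5.14°C
3700–2800 m, dry descent: Δz = 0.9 km ⇒ ΔT = +8.73°C; T = 13.87°C
Net change vs windward start: 13.87 − 31.8 = -17.93°C

-17.93°C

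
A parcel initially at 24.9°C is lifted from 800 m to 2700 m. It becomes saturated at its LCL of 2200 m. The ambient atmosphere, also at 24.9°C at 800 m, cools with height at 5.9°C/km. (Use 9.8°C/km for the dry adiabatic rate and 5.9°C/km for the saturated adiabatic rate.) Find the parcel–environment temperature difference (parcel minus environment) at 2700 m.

-5.46°C (parcel cooler than environment)

Parcel:
  From 800 m to 2200 m (dry): cools by 9.8 × 1.4 = 13.72°C, giving 11.18°C.
  From 2200 m to 2700 m (saturated): cools by 5.9 × 0.5 = 2.95°C, giving 8.23°C.
Environment:
  From 800 m to 2700 m (environment): cools by 5.9 × 1.9 = 11.21°C, giving 13.69°C.
T_parcel − T_env = 8.23 − 13.69 = -5.46°C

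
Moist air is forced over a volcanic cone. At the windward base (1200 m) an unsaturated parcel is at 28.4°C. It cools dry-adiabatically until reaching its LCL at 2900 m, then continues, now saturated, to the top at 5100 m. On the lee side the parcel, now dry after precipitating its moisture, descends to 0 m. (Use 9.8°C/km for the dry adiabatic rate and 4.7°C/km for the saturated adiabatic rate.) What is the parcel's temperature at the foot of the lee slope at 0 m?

51.38°C

Dry to 2900 m: -9.8 × 1.7 km = -16.66°C, so T = 11.74°C.
Saturated to 5100 m: -4.7 × 2.2 km = -10.34°C, so T = 1.4°C.
Dry descent to 0 m: +9.8 × 5.1 km = +49.98°C, so T = 51.38°C.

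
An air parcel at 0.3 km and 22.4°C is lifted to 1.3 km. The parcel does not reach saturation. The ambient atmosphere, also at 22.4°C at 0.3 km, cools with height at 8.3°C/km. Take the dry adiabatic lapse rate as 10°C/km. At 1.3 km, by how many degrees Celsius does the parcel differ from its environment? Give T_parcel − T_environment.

-1.7°C (parcel cooler than environment)

Parcel:
  300–1300 m, dry: Δz = 1 km ⇒ ΔT = -10°C; T = 12.4°C
Environment:
  300–1300 m, environment: Δz = 1 km ⇒ ΔT = -8.3°C; T = 14.1°C
T_parcel − T_env = 12.4 − 14.1 = -1.7°C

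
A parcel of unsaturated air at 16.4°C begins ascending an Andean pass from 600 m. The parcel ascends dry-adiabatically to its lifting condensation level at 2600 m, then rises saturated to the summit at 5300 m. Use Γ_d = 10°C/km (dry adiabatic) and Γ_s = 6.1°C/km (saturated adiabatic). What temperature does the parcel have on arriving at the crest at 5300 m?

600 → 2600 m (dry, 10°C/km): ΔT = -10 × 2 = -20°C → T = -3.6°C
2600 → 5300 m (saturated, 6.1°C/km): ΔT = -6.1 × 2.7 = -16.47°C → T = -20.07°C

-20.07°C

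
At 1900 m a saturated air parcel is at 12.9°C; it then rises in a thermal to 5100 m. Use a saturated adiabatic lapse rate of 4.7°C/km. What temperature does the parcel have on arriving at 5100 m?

1900–5100 m, saturated adiabatic: Δz = 3.2 km ⇒ ΔT = -15.04°C; T = -2.14°C

-2.14°C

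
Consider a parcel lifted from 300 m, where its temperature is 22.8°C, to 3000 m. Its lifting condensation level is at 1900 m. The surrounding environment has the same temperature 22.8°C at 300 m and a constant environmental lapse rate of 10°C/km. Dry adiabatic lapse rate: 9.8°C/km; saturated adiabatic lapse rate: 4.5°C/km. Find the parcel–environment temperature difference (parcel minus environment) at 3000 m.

+6.37°C (parcel warmer than environment)

Parcel:
  From 300 m to 1900 m (dry): cools by 9.8 × 1.6 = 15.68°C, giving 7.12°C.
  From 1900 m to 3000 m (saturated): cools by 4.5 × 1.1 = 4.95°C, giving 2.17°C.
Environment:
  From 300 m to 3000 m (environment): cools by 10 × 2.7 = 27°C, giving -4.2°C.
T_parcel − T_env = 2.17 − (-4.2) = +6.37°C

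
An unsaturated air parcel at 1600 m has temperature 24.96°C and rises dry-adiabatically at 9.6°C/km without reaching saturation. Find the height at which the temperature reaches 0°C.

4200 m

Height above start = (24.96 − 0) / 9.6 = 2.6 km
Altitude = 1600 m + 2600 m = 4200 m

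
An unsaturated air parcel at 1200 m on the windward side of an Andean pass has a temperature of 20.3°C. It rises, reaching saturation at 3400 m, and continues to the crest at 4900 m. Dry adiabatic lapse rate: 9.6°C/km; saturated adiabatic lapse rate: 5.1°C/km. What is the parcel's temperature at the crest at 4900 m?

Dry to 3400 m: -9.6 × 2.2 km = -21.12°C, so T = -0.82°C.
Saturated to 4900 m: -5.1 × 1.5 km = -7.65°C, so T = -8.47°C.

-8.47°C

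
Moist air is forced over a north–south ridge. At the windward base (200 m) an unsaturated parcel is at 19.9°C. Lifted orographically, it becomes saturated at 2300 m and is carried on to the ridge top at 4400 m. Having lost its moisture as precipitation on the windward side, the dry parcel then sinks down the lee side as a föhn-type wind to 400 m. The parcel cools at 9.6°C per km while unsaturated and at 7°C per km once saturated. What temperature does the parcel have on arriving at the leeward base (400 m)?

23.44°C

Dry to 2300 m: -9.6 × 2.1 km = -20.16°C, so T = -0.26°C.
Saturated to 4400 m: -7 × 2.1 km = -14.7°C, so T = -14.96°C.
Dry descent to 400 m: +9.6 × 4 km = +38.4°C, so T = 23.44°C.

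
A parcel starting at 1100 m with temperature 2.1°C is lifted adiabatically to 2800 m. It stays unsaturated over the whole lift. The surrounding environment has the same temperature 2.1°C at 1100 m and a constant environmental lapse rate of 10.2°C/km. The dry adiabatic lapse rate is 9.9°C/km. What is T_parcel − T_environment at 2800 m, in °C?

+0.51°C (parcel warmer than environment)

Parcel:
  From 1100 m to 2800 m (dry): cools by 9.9 × 1.7 = 16.83°C, giving -14.73°C.
Environment:
  From 1100 m to 2800 m (environment): cools by 10.2 × 1.7 = 17.34°C, giving -15.24°C.
T_parcel − T_env = -14.73 − (-15.24) = +0.51°C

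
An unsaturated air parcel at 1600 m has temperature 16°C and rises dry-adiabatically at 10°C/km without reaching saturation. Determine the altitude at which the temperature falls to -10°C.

Height above start = (16 − (-10)) / 10 = 2.6 km
Altitude = 1600 m + 2600 m = 4200 m

4200 m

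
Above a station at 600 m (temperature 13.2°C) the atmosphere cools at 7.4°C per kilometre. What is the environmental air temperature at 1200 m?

600–1200 m, environmental: Δz = 0.6 km ⇒ ΔT = -4.44°C; T = 8.76°C

8.76°C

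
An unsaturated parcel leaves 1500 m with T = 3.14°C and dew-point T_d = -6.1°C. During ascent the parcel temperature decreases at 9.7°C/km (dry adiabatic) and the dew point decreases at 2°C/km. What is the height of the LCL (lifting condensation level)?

2700 m

T and T_d converge at 9.7 − 2 = 7.7°C per km
Height above start = (3.14 − (-6.1)) / 7.7 = 1.2 km
LCL altitude = 1500 m + 1200 m = 2700 m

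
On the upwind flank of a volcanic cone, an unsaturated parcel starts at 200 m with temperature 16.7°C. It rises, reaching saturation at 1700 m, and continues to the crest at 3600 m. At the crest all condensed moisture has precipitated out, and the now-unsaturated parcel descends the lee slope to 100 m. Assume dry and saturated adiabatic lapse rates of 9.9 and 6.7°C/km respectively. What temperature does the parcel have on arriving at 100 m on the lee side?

Dry to 1700 m: -9.9 × 1.5 km = -14.85°C, so T = 1.85°C.
Saturated to 3600 m: -6.7 × 1.9 km = -12.73°C, so T = -10.88°C.
Dry descent to 100 m: +9.9 × 3.5 km = +34.65°C, so T = 23.77°C.

23.77°C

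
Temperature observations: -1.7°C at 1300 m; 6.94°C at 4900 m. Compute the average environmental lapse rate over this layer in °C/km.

Γ = −ΔT/Δz = (-1.7 − 6.94) / (4900 − 1300) m
  = -8.64°C / 3.6 km = -2.4°C/km

-2.4°C/km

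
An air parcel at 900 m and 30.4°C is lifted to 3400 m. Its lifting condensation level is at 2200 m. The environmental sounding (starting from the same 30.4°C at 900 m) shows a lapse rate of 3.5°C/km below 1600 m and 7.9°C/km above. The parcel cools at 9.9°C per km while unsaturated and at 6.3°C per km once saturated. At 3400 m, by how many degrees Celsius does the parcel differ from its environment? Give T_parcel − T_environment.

Parcel:
  From 900 m to 2200 m (dry): cools by 9.9 × 1.3 = 12.87°C, giving 17.53°C.
  From 2200 m to 3400 m (saturated): cools by 6.3 × 1.2 = 7.56°C, giving 9.97°C.
Environment:
  From 900 m to 1600 m (environment, lower layer): cools by 3.5 × 0.7 = 2.45°C, giving 27.95°C.
  From 1600 m to 3400 m (environment, upper layer): cools by 7.9 × 1.8 = 14.22°C, giving 13.73°C.
T_parcel − T_env = 9.97 − 13.73 = -3.76°C

-3.76°C (parcel cooler than environment)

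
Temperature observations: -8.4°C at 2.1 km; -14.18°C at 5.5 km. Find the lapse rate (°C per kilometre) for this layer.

1.7°C/km

Γ = −ΔT/Δz = (-8.4 − (-14.18)) / (5500 − 2100) m
  = 5.78°C / 3.4 km = 1.7°C/km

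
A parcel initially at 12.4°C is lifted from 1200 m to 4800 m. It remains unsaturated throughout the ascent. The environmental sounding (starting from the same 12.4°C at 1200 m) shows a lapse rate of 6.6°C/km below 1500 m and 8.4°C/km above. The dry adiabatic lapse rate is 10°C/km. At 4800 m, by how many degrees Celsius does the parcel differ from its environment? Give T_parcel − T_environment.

-6.3°C (parcel cooler than environment)

Parcel:
  1200–4800 m, dry: Δz = 3.6 km ⇒ ΔT = -36°C; T = -23.6°C
Environment:
  1200–1500 m, environment, lower layer: Δz = 0.3 km ⇒ ΔT = -1.98°C; T = 10.42°C
  1500–4800 m, environment, upper layer: Δz = 3.3 km ⇒ ΔT = -27.72°C; T = -17.3°C
T_parcel − T_env = -23.6 − (-17.3) = -6.3°C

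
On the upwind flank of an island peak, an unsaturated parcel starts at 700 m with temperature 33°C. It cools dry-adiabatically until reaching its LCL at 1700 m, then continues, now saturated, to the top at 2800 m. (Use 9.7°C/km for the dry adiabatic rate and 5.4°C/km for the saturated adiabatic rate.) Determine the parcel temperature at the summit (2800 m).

700 → 1700 m (dry, 9.7°C/km): ΔT = -9.7 × 1 = -9.7°C → T = 23.3°C
1700 → 2800 m (saturated, 5.4°C/km): ΔT = -5.4 × 1.1 = -5.94°C → T = 17.36°C

17.36°C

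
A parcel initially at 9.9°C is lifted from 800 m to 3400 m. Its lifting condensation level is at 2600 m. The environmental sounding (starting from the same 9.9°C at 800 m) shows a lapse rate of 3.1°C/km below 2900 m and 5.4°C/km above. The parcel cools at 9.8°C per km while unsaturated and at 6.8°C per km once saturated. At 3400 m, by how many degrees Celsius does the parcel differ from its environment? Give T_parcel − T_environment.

Parcel:
  Dry to 2600 m: -9.8 × 1.8 km = -17.64°C, so T = -7.74°C.
  Saturated to 3400 m: -6.8 × 0.8 km = -5.44°C, so T = -13.18°C.
Environment:
  Environment, lower layer to 2900 m: -3.1 × 2.1 km = -6.51°C, so T = 3.39°C.
  Environment, upper layer to 3400 m: -5.4 × 0.5 km = -2.7°C, so T = 0.69°C.
T_parcel − T_env = -13.18 − 0.69 = -13.87°C

-13.87°C (parcel cooler than environment)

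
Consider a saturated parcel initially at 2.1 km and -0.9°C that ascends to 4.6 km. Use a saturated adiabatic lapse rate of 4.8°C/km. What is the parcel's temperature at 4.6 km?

-12.9°C

From 2100 m to 4600 m (saturated adiabatic): cools by 4.8 × 2.5 = 12°C, giving -12.9°C.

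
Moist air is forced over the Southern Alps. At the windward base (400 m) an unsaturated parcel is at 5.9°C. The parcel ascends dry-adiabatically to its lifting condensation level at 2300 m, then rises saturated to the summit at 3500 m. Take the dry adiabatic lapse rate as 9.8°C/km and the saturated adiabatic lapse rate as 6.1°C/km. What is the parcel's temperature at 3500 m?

-20.04°C

400 → 2300 m (dry, 9.8°C/km): ΔT = -9.8 × 1.9 = -18.62°C → T = -12.72°C
2300 → 3500 m (saturated, 6.1°C/km): ΔT = -6.1 × 1.2 = -7.32°C → T = -20.04°C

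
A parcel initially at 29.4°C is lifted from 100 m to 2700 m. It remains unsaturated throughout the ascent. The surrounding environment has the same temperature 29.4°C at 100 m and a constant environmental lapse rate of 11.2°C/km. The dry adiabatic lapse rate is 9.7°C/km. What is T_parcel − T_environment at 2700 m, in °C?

Parcel:
  100 → 2700 m (dry, 9.7°C/km): ΔT = -9.7 × 2.6 = -25.22°C → T = 4.18°C
Environment:
  100 → 2700 m (environment, 11.2°C/km): ΔT = -11.2 × 2.6 = -29.12°C → T = 0.28°C
T_parcel − T_env = 4.18 − 0.28 = +3.9°C

+3.9°C (parcel warmer than environment)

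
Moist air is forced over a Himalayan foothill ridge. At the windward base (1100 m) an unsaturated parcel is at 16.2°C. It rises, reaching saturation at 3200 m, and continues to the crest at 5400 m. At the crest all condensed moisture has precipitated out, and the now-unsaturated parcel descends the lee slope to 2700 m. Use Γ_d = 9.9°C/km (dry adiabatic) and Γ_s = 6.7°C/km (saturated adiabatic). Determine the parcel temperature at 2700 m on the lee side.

7.4°C

From 1100 m to 3200 m (dry): cools by 9.9 × 2.1 = 20.79°C, giving -4.59°C.
From 3200 m to 5400 m (saturated): cools by 6.7 × 2.2 = 14.74°C, giving -19.33°C.
From 5400 m to 2700 m (dry descent): warms by 9.9 × 2.7 = 26.73°C, giving 7.4°C.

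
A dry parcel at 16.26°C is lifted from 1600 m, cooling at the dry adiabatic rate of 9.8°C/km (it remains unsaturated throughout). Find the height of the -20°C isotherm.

5300 m

Height above start = (16.26 − (-20)) / 9.8 = 3.7 km
Altitude = 1600 m + 3700 m = 5300 m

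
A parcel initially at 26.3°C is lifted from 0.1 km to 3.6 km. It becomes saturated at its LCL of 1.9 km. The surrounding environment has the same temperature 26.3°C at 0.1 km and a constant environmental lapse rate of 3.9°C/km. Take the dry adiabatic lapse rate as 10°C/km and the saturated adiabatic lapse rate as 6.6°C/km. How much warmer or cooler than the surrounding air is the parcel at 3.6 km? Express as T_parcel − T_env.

Parcel:
  100 → 1900 m (dry, 10°C/km): ΔT = -10 × 1.8 = -18°C → T = 8.3°C
  1900 → 3600 m (saturated, 6.6°C/km): ΔT = -6.6 × 1.7 = -11.22°C → T = -2.92°C
Environment:
  100 → 3600 m (environment, 3.9°C/km): ΔT = -3.9 × 3.5 = -13.65°C → T = 12.65°C
T_parcel − T_env = -2.92 − 12.65 = -15.57°C

-15.57°C (parcel cooler than environment)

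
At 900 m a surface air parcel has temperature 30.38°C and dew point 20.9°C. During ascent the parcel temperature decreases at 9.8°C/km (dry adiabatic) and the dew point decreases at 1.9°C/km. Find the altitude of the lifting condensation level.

2100 m

T and T_d converge at 9.8 − 1.9 = 7.9°C per km
Height above start = (30.38 − 20.9) / 7.9 = 1.2 km
LCL altitude = 900 m + 1200 m = 2100 m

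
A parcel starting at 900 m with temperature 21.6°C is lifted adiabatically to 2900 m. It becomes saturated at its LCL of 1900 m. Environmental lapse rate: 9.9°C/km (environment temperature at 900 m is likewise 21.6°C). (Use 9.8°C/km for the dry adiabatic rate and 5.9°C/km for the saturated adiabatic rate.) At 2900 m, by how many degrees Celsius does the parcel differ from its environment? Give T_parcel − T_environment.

Parcel:
  900 → 1900 m (dry, 9.8°C/km): ΔT = -9.8 × 1 = -9.8°C → T = 11.8°C
  1900 → 2900 m (saturated, 5.9°C/km): ΔT = -5.9 × 1 = -5.9°C → T = 5.9°C
Environment:
  900 → 2900 m (environment, 9.9°C/km): ΔT = -9.9 × 2 = -19.8°C → T = 1.8°C
T_parcel − T_env = 5.9 − 1.8 = +4.1°C

+4.1°C (parcel warmer than environment)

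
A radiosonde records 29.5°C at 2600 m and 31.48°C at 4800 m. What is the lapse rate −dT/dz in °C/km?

Γ = −ΔT/Δz = (29.5 − 31.48) / (4800 − 2600) m
  = -1.98°C / 2.2 km = -0.9°C/km

-0.9°C/km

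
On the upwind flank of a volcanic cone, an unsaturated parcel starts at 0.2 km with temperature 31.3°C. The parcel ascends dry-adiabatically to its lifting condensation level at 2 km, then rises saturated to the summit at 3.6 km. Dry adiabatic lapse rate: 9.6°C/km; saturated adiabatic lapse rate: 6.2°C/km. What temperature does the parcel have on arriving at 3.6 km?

4.1°C

200 → 2000 m (dry, 9.6°C/km): ΔT = -9.6 × 1.8 = -17.28°C → T = 14.02°C
2000 → 3600 m (saturated, 6.2°C/km): ΔT = -6.2 × 1.6 = -9.92°C → T = 4.1°C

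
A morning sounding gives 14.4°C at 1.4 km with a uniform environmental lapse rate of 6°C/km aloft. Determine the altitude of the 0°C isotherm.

3.8 km

Height above start = (14.4 − 0) / 6 = 2.4 km
Altitude = 1400 m + 2400 m = 3800 m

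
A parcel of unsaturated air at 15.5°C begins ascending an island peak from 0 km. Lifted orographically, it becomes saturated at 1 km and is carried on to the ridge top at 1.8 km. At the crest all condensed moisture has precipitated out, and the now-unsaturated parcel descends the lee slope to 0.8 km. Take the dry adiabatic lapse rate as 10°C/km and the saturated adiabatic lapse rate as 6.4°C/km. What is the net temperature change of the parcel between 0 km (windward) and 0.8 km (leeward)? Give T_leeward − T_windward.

-5.12°C

From 0 m to 1000 m (dry): cools by 10 × 1 = 10°C, giving 5.5°C.
From 1000 m to 1800 m (saturated): cools by 6.4 × 0.8 = 5.12°C, giving 0.38°C.
From 1800 m to 800 m (dry descent): warms by 10 × 1 = 10°C, giving 10.38°C.
Net change vs windward start: 10.38 − 15.5 = -5.12°C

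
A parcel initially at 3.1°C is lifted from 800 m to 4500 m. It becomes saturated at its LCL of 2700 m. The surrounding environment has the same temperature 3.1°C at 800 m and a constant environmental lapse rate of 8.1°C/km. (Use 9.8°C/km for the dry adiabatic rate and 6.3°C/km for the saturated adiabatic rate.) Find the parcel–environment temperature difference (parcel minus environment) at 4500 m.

Parcel:
  Dry to 2700 m: -9.8 × 1.9 km = -18.62°C, so T = -15.52°C.
  Saturated to 4500 m: -6.3 × 1.8 km = -11.34°C, so T = -26.86°C.
Environment:
  Environment to 4500 m: -8.1 × 3.7 km = -29.97°C, so T = -26.87°C.
T_parcel − T_env = -26.86 − (-26.87) = +0.01°C

+0.01°C (parcel warmer than environment)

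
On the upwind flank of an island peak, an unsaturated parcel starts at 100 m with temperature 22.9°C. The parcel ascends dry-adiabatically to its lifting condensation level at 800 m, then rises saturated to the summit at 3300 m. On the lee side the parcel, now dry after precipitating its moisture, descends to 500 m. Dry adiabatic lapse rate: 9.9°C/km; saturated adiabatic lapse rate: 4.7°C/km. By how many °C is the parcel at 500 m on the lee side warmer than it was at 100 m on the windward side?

+9.04°C

100–800 m, dry: Δz = 0.7 km ⇒ ΔT = -6.93°C; T = 15.97°C
800–3300 m, saturated: Δz = 2.5 km ⇒ ΔT = -11.75°C; T = 4.22°C
3300–500 m, dry descent: Δz = 2.8 km ⇒ ΔT = +27.72°C; T = 31.94°C
Net change vs windward start: 31.94 − 22.9 = +9.04°C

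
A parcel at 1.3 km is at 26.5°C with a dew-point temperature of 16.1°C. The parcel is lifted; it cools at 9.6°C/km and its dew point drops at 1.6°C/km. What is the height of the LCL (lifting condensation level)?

T and T_d converge at 9.6 − 1.6 = 8°C per km
Height above start = (26.5 − 16.1) / 8 = 1.3 km
LCL altitude = 1300 m + 1300 m = 2600 m

2.6 km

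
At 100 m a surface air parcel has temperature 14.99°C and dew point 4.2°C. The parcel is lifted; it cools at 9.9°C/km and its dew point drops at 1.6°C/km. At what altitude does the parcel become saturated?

1400 m

T and T_d converge at 9.9 − 1.6 = 8.3°C per km
Height above start = (14.99 − 4.2) / 8.3 = 1.3 km
LCL altitude = 100 m + 1300 m = 1400 m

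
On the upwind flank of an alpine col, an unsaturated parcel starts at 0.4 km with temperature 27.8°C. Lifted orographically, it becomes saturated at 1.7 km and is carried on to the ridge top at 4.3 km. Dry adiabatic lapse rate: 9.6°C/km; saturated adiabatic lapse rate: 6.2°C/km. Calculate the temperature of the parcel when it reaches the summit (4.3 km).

-0.8°C

From 400 m to 1700 m (dry): cools by 9.6 × 1.3 = 12.48°C, giving 15.32°C.
From 1700 m to 4300 m (saturated): cools by 6.2 × 2.6 = 16.12°C, giving -0.8°C.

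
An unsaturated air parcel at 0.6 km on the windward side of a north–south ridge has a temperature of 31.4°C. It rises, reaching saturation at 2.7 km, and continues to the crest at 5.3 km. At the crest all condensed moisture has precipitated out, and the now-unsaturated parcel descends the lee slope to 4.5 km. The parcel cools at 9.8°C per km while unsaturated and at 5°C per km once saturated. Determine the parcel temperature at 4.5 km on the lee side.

600–2700 m, dry: Δz = 2.1 km ⇒ ΔT = -20.58°C; T = 10.82°C
2700–5300 m, saturated: Δz = 2.6 km ⇒ ΔT = -13°C; T = -2.18°C
5300–4500 m, dry descent: Δz = 0.8 km ⇒ ΔT = +7.84°C; T = 5.66°C

5.66°C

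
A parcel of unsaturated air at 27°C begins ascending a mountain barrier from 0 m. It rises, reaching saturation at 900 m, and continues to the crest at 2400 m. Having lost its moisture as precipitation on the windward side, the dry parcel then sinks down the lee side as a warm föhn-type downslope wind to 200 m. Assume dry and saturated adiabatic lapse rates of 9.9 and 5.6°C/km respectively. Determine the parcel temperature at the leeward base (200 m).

31.47°C

From 0 m to 900 m (dry): cools by 9.9 × 0.9 = 8.91°C, giving 18.09°C.
From 900 m to 2400 m (saturated): cools by 5.6 × 1.5 = 8.4°C, giving 9.69°C.
From 2400 m to 200 m (dry descent): warms by 9.9 × 2.2 = 21.78°C, giving 31.47°C.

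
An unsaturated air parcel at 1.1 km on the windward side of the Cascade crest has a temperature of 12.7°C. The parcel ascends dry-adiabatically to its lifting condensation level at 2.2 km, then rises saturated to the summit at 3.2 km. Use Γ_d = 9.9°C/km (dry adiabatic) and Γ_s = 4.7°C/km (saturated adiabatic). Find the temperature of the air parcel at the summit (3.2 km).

Dry to 2200 m: -9.9 × 1.1 km = -10.89°C, so T = 1.81°C.
Saturated to 3200 m: -4.7 × 1 km = -4.7°C, so T = -2.89°C.

-2.89°C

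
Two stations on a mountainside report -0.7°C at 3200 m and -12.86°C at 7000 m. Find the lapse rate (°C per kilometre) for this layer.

3.2°C/km

Γ = −ΔT/Δz = (-0.7 − (-12.86)) / (7000 − 3200) m
  = 12.16°C / 3.8 km = 3.2°C/km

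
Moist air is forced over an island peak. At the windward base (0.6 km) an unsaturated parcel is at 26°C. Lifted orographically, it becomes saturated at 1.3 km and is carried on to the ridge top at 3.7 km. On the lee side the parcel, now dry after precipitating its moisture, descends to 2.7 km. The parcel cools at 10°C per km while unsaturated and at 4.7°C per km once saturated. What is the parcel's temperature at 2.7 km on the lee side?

17.72°C

Dry to 1300 m: -10 × 0.7 km = -7°C, so T = 19°C.
Saturated to 3700 m: -4.7 × 2.4 km = -11.28°C, so T = 7.72°C.
Dry descent to 2700 m: +10 × 1 km = +10°C, so T = 17.72°C.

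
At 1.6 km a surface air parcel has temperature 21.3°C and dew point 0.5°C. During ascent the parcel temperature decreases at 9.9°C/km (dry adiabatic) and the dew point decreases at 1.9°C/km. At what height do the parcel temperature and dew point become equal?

4.2 km

T and T_d converge at 9.9 − 1.9 = 8°C per km
Height above start = (21.3 − 0.5) / 8 = 2.6 km
LCL altitude = 1600 m + 2600 m = 4200 m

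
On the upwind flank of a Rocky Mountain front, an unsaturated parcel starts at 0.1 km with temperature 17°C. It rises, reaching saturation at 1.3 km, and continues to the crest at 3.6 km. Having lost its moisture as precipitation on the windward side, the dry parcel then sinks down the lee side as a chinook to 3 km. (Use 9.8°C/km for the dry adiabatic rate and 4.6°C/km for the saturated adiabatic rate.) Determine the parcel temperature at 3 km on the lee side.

0.54°C

Dry to 1300 m: -9.8 × 1.2 km = -11.76°C, so T = 5.24°C.
Saturated to 3600 m: -4.6 × 2.3 km = -10.58°C, so T = -5.34°C.
Dry descent to 3000 m: +9.8 × 0.6 km = +5.88°C, so T = 0.54°C.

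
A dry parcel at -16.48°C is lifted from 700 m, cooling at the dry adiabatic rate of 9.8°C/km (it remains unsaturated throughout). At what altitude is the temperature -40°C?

3100 m

Height above start = (-16.48 − (-40)) / 9.8 = 2.4 km
Altitude = 700 m + 2400 m = 3100 m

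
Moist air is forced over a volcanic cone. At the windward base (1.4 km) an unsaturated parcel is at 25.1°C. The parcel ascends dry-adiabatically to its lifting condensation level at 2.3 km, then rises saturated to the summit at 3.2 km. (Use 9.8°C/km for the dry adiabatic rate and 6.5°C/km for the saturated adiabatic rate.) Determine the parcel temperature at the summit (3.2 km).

Dry to 2300 m: -9.8 × 0.9 km = -8.82°C, so T = 16.28°C.
Saturated to 3200 m: -6.5 × 0.9 km = -5.85°C, so T = 10.43°C.

10.43°C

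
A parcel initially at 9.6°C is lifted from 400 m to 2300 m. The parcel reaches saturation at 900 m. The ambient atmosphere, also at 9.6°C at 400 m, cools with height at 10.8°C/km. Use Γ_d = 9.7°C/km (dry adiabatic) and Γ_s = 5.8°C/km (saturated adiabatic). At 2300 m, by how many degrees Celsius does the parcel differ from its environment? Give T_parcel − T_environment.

+7.55°C (parcel warmer than environment)

Parcel:
  400 → 900 m (dry, 9.7°C/km): ΔT = -9.7 × 0.5 = -4.85°C → T = 4.75°C
  900 → 2300 m (saturated, 5.8°C/km): ΔT = -5.8 × 1.4 = -8.12°C → T = -3.37°C
Environment:
  400 → 2300 m (environment, 10.8°C/km): ΔT = -10.8 × 1.9 = -20.52°C → T = -10.92°C
T_parcel − T_env = -3.37 − (-10.92) = +7.55°C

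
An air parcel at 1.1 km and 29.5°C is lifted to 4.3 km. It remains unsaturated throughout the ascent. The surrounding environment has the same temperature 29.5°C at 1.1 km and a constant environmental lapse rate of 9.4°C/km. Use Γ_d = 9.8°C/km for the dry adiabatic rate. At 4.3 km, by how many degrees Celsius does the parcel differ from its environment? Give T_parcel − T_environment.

-1.28°C (parcel cooler than environment)

Parcel:
  1100–4300 m, dry: Δz = 3.2 km ⇒ ΔT = -31.36°C; T = -1.86°C
Environment:
  1100–4300 m, environment: Δz = 3.2 km ⇒ ΔT = -30.08°C; T = -0.58°C
T_parcel − T_env = -1.86 − (-0.58) = -1.28°C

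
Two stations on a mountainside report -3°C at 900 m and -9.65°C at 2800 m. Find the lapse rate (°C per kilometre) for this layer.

Γ = −ΔT/Δz = (-3 − (-9.65)) / (2800 − 900) m
  = 6.65°C / 1.9 km = 3.5°C/km

3.5°C/km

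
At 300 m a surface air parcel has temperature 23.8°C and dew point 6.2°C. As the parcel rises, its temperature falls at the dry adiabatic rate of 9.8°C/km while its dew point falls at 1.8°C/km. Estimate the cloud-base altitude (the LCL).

2500 m

T and T_d converge at 9.8 − 1.8 = 8°C per km
Height above start = (23.8 − 6.2) / 8 = 2.2 km
LCL altitude = 300 m + 2200 m = 2500 m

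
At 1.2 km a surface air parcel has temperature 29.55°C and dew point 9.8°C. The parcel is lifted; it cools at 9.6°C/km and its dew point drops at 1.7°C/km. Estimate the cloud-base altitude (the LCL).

T and T_d converge at 9.6 − 1.7 = 7.9°C per km
Height above start = (29.55 − 9.8) / 7.9 = 2.5 km
LCL altitude = 1200 m + 2500 m = 3700 m

3.7 km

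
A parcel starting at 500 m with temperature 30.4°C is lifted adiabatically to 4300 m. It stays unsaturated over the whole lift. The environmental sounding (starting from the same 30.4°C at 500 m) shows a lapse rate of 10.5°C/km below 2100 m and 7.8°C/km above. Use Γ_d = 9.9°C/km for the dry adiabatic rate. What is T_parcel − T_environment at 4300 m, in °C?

Parcel:
  500 → 4300 m (dry, 9.9°C/km): ΔT = -9.9 × 3.8 = -37.62°C → T = -7.22°C
Environment:
  500 → 2100 m (environment, lower layer, 10.5°C/km): ΔT = -10.5 × 1.6 = -16.8°C → T = 13.6°C
  2100 → 4300 m (environment, upper layer, 7.8°C/km): ΔT = -7.8 × 2.2 = -17.16°C → T = -3.56°C
T_parcel − T_env = -7.22 − (-3.56) = -3.66°C

-3.66°C (parcel cooler than environment)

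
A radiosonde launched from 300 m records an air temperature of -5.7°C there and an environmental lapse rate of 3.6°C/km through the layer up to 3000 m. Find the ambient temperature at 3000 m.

-15.42°C

300–3000 m, environmental: Δz = 2.7 km ⇒ ΔT = -9.72°C; T = -15.42°C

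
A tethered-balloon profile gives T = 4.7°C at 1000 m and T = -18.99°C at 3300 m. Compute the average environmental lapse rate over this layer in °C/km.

10.3°C/km

Γ = −ΔT/Δz = (4.7 − (-18.99)) / (3300 − 1000) m
  = 23.69°C / 2.3 km = 10.3°C/km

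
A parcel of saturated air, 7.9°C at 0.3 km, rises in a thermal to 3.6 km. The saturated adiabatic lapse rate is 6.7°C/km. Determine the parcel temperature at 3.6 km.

-14.21°C

300 → 3600 m (saturated adiabatic, 6.7°C/km): ΔT = -6.7 × 3.3 = -22.11°C → T = -14.21°C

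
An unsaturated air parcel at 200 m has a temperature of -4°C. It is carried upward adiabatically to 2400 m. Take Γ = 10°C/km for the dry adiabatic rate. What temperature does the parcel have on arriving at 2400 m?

200 → 2400 m (dry adiabatic, 10°C/km): ΔT = -10 × 2.2 = -22°C → T = -26°C

-26°C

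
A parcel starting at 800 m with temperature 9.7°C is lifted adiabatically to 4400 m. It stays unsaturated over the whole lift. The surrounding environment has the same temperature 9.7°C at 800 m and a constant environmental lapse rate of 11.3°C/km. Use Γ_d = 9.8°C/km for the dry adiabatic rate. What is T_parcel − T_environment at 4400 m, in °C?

Parcel:
  Dry to 4400 m: -9.8 × 3.6 km = -35.28°C, so T = -25.58°C.
Environment:
  Environment to 4400 m: -11.3 × 3.6 km = -40.68°C, so T = -30.98°C.
T_parcel − T_env = -25.58 − (-30.98) = +5.4°C

+5.4°C (parcel warmer than environment)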